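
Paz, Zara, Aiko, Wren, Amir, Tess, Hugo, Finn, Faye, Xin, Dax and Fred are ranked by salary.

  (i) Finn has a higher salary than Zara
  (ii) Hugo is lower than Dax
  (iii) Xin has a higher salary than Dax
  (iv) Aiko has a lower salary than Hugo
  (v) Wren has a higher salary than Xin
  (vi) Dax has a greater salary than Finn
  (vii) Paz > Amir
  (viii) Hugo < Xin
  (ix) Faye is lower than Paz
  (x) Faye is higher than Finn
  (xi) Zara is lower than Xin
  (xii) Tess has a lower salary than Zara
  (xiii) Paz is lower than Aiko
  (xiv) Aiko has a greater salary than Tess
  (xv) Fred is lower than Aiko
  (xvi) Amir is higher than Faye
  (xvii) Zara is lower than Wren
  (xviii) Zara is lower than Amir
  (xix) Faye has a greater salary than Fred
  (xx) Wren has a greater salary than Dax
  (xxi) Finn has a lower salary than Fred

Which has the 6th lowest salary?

The consecutive relations fix a unique order: Tess < Zara < Finn < Fred < Faye < Amir < Paz < Aiko < Hugo < Dax < Xin < Wren.
Counting 6 from the smallest end gives Amir.

Amir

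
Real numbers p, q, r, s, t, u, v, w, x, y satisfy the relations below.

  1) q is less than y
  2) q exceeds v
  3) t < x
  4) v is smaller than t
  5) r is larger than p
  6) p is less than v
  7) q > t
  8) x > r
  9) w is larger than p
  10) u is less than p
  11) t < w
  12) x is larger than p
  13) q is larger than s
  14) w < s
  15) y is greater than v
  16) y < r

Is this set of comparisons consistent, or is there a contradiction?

consistent

Every relation is compatible with u < p < v < t < w < s < q < y < r < x; the set is consistent.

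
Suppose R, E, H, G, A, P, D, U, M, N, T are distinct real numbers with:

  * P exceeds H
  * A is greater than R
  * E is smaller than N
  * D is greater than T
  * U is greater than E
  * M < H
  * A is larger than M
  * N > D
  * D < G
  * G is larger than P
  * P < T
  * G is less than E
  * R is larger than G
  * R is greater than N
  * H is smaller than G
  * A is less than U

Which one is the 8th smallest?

N

Piecing the relations together gives one ordering: M < H < P < T < D < G < E < N < R < A < U.
The 8th smallest is N.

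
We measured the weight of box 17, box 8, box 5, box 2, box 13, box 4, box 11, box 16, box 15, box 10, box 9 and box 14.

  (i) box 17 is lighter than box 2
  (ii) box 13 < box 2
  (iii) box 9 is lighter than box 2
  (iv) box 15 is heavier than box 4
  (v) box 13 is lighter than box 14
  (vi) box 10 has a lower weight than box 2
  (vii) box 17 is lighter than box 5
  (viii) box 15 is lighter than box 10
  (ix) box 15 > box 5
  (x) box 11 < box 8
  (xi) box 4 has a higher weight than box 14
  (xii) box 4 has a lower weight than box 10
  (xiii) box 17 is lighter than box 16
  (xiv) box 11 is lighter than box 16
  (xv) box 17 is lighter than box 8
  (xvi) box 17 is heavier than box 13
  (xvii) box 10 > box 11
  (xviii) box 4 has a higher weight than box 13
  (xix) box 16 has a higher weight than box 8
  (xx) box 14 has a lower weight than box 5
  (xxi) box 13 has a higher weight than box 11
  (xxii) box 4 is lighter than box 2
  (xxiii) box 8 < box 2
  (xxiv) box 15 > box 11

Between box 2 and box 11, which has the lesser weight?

box 11

box 11 < box 13 and box 13 < box 17 give box 11 < box 17.
With box 17 < box 5: box 11 < box 13 < box 17 < box 5.
With box 5 < box 15: box 11 < box 13 < box 17 < box 5 < box 15.
Then box 15 < box 10 extends the chain to box 10.
With box 10 < box 2: box 11 < box 13 < box 17 < box 5 < box 15 < box 10 < box 2.
So box 11 < box 2; box 11 is the lighter of the two.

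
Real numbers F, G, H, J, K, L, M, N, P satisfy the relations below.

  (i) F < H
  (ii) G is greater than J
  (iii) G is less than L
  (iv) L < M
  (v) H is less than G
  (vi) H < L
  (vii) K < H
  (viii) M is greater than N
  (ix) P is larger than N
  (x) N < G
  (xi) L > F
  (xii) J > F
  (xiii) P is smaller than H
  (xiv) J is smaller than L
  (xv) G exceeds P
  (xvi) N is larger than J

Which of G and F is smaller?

Link the given pairs in sequence: F < J; J < N; N < P; P < H; H < G.
Together: F < J < N < P < H < G.
So F < G; F is the smaller of the two.

F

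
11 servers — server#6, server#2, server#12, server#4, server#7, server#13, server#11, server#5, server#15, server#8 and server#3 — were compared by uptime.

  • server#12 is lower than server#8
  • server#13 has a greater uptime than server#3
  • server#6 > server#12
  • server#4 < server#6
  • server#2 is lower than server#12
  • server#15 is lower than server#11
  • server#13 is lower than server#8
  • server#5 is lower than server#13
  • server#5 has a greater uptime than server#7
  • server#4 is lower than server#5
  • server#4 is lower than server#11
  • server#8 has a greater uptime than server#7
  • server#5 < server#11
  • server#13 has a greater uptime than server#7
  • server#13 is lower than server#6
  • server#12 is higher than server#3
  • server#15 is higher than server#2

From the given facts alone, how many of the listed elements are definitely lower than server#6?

Directly below server#6: server#4, server#13, server#12.
One step further: server#2, server#7, server#5, server#3 (7 so far).
No other element is forced below server#6 by the given relations, so the count is 7.

7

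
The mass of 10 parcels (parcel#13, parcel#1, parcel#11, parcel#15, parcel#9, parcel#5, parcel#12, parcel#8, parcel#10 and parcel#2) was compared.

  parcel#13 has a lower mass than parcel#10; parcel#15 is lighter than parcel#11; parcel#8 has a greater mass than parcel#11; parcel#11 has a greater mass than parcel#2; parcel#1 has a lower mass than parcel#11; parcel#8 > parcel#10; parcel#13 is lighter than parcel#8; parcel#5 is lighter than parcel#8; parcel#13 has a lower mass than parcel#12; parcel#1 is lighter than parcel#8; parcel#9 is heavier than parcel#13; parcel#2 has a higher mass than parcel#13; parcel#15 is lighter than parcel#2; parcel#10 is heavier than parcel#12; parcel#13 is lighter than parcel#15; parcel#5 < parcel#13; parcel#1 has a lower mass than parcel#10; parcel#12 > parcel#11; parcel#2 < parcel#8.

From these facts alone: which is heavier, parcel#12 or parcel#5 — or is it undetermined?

parcel#12

parcel#5 < parcel#13 and parcel#13 < parcel#15 give parcel#5 < parcel#15.
Then parcel#15 < parcel#2 extends the chain to parcel#2.
Then parcel#2 < parcel#11 extends the chain to parcel#11.
Then parcel#11 < parcel#12 extends the chain to parcel#12.
So parcel#12 is heavier.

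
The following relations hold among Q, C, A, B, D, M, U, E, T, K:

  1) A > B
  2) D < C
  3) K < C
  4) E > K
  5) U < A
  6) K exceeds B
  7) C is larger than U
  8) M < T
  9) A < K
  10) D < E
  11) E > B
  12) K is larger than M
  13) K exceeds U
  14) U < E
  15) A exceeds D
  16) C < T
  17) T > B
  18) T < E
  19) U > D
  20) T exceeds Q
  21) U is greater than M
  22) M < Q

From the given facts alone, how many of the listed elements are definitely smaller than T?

8

From T the given relations immediately reach M, B, C, Q.
From those, D, U, K — 7 in total.
From those, A — 8 in total.
No other element is forced below T by the given relations, so the count is 8.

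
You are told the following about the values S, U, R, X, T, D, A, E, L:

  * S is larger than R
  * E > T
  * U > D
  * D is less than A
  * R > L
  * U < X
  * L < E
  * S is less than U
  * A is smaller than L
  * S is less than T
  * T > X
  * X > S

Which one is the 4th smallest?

R

The consecutive relations fix a unique order: D < A < L < R < S < U < X < T < E.
The 4th smallest is R.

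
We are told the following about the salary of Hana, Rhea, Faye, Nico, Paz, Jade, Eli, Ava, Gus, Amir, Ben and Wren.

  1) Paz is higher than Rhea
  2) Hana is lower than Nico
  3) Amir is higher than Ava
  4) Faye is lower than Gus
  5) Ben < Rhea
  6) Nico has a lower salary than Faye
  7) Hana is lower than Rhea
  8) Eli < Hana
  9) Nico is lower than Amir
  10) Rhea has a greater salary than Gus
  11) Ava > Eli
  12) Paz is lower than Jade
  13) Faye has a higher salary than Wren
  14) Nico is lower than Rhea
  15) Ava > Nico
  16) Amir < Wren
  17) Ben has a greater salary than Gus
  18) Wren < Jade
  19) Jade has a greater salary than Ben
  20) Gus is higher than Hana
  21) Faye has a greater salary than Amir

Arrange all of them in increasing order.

Nothing is placed below Eli, so it is least; from there Eli < Hana; Hana < Nico; Nico < Ava; Ava < Amir; Amir < Wren; Wren < Faye; Faye < Gus; Gus < Ben; Ben < Rhea; Rhea < Paz; Paz < Jade, each given directly.

Eli < Hana < Nico < Ava < Amir < Wren < Faye < Gus < Ben < Rhea < Paz < Jade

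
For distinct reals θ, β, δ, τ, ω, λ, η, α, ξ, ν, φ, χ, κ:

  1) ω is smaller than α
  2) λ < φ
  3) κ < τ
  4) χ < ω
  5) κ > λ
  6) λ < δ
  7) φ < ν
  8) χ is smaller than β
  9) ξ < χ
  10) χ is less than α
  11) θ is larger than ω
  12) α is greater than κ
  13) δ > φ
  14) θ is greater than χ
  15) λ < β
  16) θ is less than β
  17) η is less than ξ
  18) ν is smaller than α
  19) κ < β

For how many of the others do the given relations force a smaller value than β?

7

The elements the relations force below β are λ, κ, η, ξ, χ, ω, θ — no chain reaches any other.
That is 7.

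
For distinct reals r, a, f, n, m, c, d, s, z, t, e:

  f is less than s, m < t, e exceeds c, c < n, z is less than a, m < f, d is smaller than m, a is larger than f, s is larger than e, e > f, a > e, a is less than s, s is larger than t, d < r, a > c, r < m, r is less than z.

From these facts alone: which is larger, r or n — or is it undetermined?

Following every chain through r: above r we get z, m, f, e, a, t, s; below r we get d.
n is not reached, and no chain runs the other way from n to r.
So the given relations leave the order of r and n undetermined.

undetermined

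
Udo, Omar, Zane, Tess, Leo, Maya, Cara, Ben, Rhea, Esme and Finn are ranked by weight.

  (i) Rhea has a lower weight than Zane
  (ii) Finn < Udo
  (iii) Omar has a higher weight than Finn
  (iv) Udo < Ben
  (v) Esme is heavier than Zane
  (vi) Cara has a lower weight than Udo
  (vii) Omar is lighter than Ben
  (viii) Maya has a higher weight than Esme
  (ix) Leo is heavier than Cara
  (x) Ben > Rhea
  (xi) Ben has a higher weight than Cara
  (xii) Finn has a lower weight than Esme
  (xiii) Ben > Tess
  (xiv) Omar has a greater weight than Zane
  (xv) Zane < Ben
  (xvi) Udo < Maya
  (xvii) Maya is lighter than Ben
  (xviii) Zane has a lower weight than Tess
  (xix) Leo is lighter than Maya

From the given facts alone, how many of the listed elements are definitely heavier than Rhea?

Directly above Rhea: Zane, Ben.
One step further: Tess, Esme, Omar (5 so far).
One step further: Maya (6 so far).
Nothing else is reachable above Rhea; 6 in all.

6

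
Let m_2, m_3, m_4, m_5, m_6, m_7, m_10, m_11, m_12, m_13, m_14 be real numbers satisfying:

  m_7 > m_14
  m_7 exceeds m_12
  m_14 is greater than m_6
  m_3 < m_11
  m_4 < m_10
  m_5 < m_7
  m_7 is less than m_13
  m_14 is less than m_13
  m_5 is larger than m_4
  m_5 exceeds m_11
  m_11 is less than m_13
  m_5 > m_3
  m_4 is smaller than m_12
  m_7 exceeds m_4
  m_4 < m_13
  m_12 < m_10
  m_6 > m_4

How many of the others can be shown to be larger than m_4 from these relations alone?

7

The elements the relations force above m_4 are m_6, m_5, m_14, m_12, m_7, m_10, m_13 — no chain reaches any other.
That is 7.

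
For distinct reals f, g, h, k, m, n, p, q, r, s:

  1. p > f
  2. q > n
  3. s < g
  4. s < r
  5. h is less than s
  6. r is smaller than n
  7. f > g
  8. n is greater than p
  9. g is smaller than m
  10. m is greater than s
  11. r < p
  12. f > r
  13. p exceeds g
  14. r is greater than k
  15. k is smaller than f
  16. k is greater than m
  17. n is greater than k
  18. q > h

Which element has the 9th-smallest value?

n

The consecutive relations fix a unique order: h < s < g < m < k < r < f < p < n < q.
The 9th smallest is n.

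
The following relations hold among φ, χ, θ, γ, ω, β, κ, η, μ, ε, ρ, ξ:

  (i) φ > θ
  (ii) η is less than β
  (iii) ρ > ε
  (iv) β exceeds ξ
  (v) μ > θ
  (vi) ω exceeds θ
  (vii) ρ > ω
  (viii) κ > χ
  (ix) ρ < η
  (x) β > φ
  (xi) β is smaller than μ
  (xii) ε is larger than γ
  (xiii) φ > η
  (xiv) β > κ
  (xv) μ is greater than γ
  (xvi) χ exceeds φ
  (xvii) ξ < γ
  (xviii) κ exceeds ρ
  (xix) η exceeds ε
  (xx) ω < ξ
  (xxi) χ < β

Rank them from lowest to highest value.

Nothing is placed below θ, so it is least; from there θ < ω; ω < ξ; ξ < γ; γ < ε; ε < ρ; ρ < η; η < φ; φ < χ; χ < κ; κ < β; β < μ, each given directly.

θ < ω < ξ < γ < ε < ρ < η < φ < χ < κ < β < μ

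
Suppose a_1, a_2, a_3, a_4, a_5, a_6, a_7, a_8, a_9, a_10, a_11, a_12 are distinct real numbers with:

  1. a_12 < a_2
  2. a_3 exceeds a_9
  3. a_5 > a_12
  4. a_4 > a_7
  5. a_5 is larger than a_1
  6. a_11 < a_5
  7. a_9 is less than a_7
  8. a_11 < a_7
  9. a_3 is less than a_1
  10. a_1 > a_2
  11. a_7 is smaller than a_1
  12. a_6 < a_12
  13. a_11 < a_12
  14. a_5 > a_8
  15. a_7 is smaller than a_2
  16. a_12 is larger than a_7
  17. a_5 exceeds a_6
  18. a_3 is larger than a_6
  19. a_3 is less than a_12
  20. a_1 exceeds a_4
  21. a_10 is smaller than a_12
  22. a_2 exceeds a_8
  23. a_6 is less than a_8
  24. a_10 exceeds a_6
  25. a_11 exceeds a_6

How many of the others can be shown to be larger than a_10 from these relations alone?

4

From a_10 the given relations immediately reach a_12.
From those, a_2, a_5 — 3 in total.
From those, a_1 — 4 in total.
Nothing else is reachable above a_10; 4 in all.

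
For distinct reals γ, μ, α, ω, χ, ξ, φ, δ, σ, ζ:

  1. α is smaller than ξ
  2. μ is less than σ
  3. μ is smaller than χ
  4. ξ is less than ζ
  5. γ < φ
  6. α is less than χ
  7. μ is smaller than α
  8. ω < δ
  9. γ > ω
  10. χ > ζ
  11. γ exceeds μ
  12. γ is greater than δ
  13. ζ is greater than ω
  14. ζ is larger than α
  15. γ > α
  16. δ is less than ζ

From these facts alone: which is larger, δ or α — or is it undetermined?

Following every chain through α: above α we get γ, ξ, ζ, φ, χ; below α we get μ.
δ is not reached, and no chain runs the other way from δ to α.
So the given relations leave the order of α and δ undetermined.

undetermined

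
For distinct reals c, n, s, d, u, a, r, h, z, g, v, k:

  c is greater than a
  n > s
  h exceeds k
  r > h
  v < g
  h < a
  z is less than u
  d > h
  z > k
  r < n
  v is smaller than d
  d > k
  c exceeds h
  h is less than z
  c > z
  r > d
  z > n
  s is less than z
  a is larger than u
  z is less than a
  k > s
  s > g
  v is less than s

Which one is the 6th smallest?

Piecing the relations together gives one ordering: v < g < s < k < h < d < r < n < z < u < a < c.
Counting 6 from the smallest end gives d.

d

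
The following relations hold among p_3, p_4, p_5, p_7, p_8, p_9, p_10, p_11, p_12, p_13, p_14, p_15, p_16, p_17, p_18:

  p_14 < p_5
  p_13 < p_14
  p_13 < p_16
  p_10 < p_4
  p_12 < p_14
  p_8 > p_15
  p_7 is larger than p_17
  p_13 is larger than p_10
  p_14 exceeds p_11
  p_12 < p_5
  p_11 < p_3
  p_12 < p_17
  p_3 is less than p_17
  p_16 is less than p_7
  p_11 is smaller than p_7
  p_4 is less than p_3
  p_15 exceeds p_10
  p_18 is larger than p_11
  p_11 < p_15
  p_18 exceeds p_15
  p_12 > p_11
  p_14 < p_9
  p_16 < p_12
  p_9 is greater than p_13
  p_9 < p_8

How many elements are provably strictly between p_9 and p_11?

The relations place p_11 below p_9. An element lies strictly between them when it is forced above p_11 and also forced below p_9.
Above p_11: {p_15, p_12, p_14, p_5, p_3, p_18, p_17, p_7, p_8}. Below p_9: {p_10, p_13, p_16, p_12, p_14}.
Intersection: {p_12, p_14} — 2.

2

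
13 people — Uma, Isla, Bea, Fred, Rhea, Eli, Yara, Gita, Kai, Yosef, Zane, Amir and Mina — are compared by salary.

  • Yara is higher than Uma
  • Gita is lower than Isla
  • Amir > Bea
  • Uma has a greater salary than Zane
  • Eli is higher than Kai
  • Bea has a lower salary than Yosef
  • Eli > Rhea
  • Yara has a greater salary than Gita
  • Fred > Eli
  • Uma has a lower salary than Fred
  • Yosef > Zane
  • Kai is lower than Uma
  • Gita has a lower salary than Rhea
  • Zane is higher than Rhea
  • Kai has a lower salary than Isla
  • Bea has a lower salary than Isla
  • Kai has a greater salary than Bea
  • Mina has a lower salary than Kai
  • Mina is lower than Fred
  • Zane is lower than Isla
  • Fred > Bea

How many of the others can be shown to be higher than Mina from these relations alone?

From Mina the given relations immediately reach Kai, Fred.
From those, Uma, Isla, Eli — 5 in total.
From those, Yara — 6 in total.
Nothing else is reachable above Mina; 6 in all.

6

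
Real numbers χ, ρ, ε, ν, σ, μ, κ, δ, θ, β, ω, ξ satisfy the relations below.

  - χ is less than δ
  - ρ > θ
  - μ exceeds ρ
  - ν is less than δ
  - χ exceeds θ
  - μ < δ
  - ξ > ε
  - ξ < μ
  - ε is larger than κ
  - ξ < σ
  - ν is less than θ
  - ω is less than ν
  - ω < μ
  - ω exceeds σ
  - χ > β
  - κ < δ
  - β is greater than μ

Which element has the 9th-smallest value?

Piecing the relations together gives one ordering: κ < ε < ξ < σ < ω < ν < θ < ρ < μ < β < χ < δ.
Counting 9 from the smallest end gives μ.

μ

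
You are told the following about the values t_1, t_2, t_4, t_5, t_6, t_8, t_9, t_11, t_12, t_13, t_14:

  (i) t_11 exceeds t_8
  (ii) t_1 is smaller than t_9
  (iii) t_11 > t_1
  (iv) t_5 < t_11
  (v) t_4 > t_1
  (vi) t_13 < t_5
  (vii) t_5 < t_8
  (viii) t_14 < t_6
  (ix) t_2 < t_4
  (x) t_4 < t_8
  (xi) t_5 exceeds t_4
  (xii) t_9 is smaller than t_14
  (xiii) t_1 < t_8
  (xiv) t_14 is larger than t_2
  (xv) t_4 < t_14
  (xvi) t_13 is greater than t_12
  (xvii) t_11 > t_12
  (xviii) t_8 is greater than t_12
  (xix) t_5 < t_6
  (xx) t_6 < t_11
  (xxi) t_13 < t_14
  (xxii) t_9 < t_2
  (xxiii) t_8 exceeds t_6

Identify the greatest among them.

Chaining downward from t_11: directly below it, t_1, t_12, t_5, t_6, t_8; then t_13, t_4, t_14; then t_9, t_2.
That covers every other element, and nothing is given above t_11, so t_11 is the greatest.

t_11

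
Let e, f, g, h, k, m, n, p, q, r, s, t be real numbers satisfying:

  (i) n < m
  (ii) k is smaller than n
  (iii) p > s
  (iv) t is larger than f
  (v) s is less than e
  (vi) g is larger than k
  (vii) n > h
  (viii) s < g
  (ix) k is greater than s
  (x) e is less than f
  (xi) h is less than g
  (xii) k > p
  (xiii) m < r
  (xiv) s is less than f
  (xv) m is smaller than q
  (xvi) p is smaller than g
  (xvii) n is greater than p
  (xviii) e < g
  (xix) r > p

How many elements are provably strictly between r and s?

4

Chaining upward from s reaches: p, k, e, f, n, t, g, m, q.
Chaining downward from r reaches: p, k, h, n, m.
Strictly between s and r are those in both lists: p, k, n, m — 4 elements.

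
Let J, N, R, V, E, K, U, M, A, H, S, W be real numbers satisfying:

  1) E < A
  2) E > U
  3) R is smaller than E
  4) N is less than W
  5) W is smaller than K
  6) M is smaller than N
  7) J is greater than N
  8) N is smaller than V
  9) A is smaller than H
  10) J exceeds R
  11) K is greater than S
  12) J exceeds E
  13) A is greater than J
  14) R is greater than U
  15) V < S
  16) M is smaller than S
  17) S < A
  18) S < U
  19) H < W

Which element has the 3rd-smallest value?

V

Piecing the relations together gives one ordering: M < N < V < S < U < R < E < J < A < H < W < K.
Counting 3 from the smallest end gives V.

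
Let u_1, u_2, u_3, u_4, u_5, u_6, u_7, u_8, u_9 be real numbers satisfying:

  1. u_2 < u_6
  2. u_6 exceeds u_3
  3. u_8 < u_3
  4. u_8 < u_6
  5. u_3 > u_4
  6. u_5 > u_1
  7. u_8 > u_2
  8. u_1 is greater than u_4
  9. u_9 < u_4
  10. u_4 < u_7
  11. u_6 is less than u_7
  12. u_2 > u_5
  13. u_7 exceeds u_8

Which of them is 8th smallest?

u_6

Piecing the relations together gives one ordering: u_9 < u_4 < u_1 < u_5 < u_2 < u_8 < u_3 < u_6 < u_7.
Counting 8 from the smallest end gives u_6.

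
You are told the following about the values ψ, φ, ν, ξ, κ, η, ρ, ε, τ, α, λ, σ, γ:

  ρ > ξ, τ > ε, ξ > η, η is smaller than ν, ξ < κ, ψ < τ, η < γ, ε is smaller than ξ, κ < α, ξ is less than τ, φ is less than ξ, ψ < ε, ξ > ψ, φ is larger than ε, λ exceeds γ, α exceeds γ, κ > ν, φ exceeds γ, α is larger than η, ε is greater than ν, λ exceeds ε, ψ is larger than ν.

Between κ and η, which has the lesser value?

η

Chaining the given relations: η < ν < ψ < ε < φ < ξ < κ.
So η < κ; η is the smaller of the two.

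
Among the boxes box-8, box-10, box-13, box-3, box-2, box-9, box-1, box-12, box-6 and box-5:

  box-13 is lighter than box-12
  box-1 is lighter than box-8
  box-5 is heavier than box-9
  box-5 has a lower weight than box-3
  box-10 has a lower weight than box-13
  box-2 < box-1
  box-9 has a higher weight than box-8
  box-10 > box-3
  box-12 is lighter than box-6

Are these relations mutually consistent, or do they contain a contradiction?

consistent

Every relation is compatible with box-2 < box-1 < box-8 < box-9 < box-5 < box-3 < box-10 < box-13 < box-12 < box-6; the set is consistent.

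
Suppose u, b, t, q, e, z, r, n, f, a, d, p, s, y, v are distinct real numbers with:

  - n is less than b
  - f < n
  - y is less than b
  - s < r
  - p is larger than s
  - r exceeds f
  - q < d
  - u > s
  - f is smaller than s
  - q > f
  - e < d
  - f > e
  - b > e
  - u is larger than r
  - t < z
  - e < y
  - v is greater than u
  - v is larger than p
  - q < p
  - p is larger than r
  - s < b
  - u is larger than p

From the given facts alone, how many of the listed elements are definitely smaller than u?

6

From u the given relations immediately reach s, r, p.
From those, f, q — 5 in total.
From those, e — 6 in total.
Nothing else is reachable below u; 6 in all.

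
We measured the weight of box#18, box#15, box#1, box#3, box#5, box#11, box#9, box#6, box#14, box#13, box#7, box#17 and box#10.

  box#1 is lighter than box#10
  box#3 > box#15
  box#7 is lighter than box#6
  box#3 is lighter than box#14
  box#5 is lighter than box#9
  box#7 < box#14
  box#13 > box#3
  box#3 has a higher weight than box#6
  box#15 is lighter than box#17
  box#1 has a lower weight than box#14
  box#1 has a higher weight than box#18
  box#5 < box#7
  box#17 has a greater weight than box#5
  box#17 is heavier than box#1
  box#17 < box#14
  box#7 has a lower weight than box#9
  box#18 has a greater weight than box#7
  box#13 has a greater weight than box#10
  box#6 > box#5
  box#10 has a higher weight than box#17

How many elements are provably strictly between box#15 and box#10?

Chaining upward from box#15 reaches: box#17, box#3, box#14, box#13.
Chaining downward from box#10 reaches: box#5, box#7, box#18, box#1, box#17.
Strictly between box#15 and box#10 are those in both lists: box#17 — 1 element.

1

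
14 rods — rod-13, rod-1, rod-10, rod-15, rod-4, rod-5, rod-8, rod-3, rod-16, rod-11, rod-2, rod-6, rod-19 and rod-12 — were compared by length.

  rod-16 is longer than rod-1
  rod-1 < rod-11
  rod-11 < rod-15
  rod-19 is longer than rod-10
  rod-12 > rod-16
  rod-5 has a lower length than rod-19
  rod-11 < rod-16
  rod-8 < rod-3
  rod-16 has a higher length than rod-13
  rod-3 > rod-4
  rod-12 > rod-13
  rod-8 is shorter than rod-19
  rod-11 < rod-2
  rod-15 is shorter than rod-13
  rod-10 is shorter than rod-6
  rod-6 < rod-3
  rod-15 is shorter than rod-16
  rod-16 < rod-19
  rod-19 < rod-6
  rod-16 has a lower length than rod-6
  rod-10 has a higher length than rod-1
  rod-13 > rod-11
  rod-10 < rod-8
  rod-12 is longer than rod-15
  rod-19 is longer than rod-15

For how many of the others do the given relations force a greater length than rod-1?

11

From rod-1 the given relations immediately reach rod-10, rod-11, rod-16.
From those, rod-2, rod-8, rod-15, rod-13, rod-12, rod-19, rod-6 — 10 in total.
From those, rod-3 — 11 in total.
No other element is forced above rod-1 by the given relations, so the count is 11.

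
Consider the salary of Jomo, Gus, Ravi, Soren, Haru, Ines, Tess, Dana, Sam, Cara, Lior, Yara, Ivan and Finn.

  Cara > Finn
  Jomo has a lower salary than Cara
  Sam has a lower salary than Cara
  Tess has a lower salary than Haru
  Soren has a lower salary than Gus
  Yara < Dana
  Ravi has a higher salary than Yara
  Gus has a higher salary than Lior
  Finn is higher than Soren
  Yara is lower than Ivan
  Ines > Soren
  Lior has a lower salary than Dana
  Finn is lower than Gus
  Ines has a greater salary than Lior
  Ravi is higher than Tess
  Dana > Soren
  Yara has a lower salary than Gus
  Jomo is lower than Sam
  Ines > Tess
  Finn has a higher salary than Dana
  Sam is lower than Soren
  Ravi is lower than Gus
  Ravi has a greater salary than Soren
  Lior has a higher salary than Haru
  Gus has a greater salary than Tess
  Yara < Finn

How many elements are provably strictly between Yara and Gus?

Chaining upward from Yara reaches: Dana, Ivan, Finn, Ravi, Cara.
Chaining downward from Gus reaches: Jomo, Tess, Sam, Haru, Soren, Lior, Dana, Finn, Ravi.
Strictly between Yara and Gus are those in both lists: Dana, Finn, Ravi — 3 elements.

3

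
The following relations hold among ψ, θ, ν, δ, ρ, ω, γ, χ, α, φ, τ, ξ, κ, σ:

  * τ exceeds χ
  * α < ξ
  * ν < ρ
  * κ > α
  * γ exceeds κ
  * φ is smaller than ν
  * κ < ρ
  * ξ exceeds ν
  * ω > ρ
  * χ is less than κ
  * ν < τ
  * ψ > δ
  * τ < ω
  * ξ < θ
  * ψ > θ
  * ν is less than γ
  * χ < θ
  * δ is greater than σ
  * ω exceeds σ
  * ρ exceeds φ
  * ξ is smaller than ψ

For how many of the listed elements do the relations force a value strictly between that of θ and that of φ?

The relations place φ below θ. An element lies strictly between them when it is forced above φ and also forced below θ.
Above φ: {ν, τ, ρ, γ, ω, ξ, ψ}. Below θ: {α, χ, ν, ξ}.
Intersection: {ν, ξ} — 2.

2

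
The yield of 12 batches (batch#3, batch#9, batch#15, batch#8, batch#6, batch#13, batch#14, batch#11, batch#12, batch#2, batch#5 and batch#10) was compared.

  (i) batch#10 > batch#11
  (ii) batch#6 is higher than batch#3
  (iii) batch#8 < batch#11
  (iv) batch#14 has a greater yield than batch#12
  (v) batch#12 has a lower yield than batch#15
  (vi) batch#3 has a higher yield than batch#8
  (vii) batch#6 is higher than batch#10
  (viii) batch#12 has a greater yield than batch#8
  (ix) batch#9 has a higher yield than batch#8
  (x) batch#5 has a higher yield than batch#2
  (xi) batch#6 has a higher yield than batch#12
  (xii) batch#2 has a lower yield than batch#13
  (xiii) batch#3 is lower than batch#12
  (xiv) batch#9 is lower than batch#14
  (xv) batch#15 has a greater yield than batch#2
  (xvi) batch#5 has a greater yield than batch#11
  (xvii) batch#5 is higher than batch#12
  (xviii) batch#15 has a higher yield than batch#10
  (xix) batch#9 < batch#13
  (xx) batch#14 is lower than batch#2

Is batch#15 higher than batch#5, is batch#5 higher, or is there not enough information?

Following every chain through batch#15: below batch#15 we get batch#8, batch#3, batch#11, batch#12, batch#9, batch#10, batch#14, batch#2.
batch#5 is not reached, and no chain runs the other way from batch#5 to batch#15.
So the given relations leave the order of batch#15 and batch#5 undetermined.

undetermined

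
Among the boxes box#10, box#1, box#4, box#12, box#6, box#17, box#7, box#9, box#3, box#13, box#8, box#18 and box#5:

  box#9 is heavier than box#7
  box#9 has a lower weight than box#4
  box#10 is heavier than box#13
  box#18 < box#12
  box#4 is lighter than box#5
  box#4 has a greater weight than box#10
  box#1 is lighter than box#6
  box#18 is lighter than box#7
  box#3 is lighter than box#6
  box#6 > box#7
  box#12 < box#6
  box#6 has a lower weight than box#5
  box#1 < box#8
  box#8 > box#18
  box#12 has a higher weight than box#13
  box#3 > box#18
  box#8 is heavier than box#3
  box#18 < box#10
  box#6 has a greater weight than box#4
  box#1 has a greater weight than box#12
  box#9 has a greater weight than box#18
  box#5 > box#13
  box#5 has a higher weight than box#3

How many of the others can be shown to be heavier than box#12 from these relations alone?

4

Directly above box#12: box#1, box#6.
One step further: box#8, box#5 (4 so far).
Nothing else is reachable above box#12; 4 in all.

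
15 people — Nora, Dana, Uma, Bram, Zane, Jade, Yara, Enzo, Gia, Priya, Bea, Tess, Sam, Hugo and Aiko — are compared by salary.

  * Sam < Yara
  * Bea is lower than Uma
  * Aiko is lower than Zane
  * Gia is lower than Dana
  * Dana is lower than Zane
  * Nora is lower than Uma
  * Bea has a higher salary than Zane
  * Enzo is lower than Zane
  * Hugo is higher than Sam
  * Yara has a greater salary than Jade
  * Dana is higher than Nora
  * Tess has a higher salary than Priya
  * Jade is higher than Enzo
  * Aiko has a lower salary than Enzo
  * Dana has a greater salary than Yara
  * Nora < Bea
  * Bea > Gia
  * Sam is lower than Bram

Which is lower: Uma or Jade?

Jade

Chaining the given relations: Jade < Yara < Dana < Zane < Bea < Uma.
So Jade < Uma; Jade is the lower of the two.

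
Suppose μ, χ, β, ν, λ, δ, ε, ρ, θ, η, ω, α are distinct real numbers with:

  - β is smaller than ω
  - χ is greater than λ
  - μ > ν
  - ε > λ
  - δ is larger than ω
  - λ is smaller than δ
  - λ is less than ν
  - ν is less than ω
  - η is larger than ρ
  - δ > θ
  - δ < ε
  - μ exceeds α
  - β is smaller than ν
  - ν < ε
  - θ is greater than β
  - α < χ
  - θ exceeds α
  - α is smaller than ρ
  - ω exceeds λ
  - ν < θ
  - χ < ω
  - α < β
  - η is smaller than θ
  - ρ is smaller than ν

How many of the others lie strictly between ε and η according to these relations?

The relations place η below ε. An element lies strictly between them when it is forced above η and also forced below ε.
Above η: {θ, δ}. Below ε: {α, ρ, λ, β, χ, ν, θ, ω, δ}.
Intersection: {θ, δ} — 2.

2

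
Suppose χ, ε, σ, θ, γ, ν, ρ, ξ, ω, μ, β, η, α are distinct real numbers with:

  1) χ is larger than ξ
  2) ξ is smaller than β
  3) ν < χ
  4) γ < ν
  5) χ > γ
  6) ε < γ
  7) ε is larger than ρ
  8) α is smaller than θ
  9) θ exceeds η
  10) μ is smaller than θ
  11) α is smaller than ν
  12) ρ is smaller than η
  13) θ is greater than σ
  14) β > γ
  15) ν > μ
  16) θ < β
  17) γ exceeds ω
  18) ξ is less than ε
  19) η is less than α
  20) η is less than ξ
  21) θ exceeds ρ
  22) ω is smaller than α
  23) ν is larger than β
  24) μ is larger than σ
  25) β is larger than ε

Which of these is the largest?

Chaining downward from χ: directly below it, ξ, γ, ν; then μ, ω, η, ε, α, β; then σ, ρ, θ.
That covers every other element, and nothing is given above χ, so χ is the largest.

χ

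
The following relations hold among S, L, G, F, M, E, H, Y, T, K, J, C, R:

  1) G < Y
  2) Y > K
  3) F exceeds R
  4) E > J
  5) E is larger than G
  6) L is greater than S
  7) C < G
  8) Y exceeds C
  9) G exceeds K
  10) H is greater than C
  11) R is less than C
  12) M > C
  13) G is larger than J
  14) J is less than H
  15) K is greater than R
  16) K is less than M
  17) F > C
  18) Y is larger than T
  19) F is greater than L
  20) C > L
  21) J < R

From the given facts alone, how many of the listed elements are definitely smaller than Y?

8

The elements the relations force below Y are J, R, S, L, C, T, K, G — no chain reaches any other.
That is 8.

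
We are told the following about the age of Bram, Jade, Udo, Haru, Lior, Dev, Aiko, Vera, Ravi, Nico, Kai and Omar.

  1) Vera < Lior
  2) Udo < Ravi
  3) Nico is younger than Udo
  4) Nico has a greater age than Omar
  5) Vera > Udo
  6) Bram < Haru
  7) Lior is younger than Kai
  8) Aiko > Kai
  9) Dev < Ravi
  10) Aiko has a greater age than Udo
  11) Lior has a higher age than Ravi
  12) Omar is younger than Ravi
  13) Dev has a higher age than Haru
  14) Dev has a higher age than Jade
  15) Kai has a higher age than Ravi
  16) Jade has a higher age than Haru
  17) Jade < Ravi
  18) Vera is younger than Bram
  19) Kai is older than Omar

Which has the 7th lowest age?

Chaining the given pairs: Omar < Nico < Udo < Vera < Bram < Haru < Jade < Dev < Ravi < Lior < Kai < Aiko.
The 7th smallest is Jade.

Jade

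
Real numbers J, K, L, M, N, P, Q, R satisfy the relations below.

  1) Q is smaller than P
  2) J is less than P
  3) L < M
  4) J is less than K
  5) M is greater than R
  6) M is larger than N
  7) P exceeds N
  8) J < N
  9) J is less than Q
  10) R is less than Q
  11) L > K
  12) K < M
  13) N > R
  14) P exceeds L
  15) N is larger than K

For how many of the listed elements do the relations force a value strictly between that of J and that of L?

Chaining upward from J reaches: K, N, Q, P, M.
Chaining downward from L reaches: K.
Strictly between J and L are those in both lists: K — 1 element.

1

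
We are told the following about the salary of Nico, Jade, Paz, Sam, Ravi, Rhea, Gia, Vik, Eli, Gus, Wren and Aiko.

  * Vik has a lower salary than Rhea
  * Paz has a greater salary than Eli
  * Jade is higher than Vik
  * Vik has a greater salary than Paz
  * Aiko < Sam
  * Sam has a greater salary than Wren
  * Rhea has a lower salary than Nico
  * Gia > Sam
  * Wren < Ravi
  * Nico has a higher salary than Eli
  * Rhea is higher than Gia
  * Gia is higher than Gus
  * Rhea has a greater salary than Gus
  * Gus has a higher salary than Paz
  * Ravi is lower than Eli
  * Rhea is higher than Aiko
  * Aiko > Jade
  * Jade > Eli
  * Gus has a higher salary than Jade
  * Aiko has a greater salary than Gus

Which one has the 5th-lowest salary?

Chaining the given pairs: Wren < Ravi < Eli < Paz < Vik < Jade < Gus < Aiko < Sam < Gia < Rhea < Nico.
Counting 5 from the smallest end gives Vik.

Vik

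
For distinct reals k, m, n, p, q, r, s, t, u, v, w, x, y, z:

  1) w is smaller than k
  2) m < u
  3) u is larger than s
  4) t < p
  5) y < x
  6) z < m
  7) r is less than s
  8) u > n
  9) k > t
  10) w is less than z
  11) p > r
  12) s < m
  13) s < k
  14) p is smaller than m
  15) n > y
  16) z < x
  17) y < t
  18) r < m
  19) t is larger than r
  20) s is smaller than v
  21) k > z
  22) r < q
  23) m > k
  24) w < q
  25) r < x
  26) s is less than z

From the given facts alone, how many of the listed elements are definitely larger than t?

4

From t the given relations immediately reach k, p.
From those, m — 3 in total.
From those, u — 4 in total.
Nothing else is reachable above t; 4 in all.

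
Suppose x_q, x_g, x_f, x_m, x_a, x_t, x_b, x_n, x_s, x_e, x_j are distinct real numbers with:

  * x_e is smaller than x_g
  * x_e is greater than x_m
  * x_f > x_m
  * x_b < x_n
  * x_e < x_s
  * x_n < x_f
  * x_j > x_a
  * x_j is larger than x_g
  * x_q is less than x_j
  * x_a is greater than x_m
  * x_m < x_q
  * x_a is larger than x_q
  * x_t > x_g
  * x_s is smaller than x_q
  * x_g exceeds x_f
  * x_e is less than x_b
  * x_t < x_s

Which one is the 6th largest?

Piecing the relations together gives one ordering: x_m < x_e < x_b < x_n < x_f < x_g < x_t < x_s < x_q < x_a < x_j.
Counting 6 from the largest end gives x_g.

x_g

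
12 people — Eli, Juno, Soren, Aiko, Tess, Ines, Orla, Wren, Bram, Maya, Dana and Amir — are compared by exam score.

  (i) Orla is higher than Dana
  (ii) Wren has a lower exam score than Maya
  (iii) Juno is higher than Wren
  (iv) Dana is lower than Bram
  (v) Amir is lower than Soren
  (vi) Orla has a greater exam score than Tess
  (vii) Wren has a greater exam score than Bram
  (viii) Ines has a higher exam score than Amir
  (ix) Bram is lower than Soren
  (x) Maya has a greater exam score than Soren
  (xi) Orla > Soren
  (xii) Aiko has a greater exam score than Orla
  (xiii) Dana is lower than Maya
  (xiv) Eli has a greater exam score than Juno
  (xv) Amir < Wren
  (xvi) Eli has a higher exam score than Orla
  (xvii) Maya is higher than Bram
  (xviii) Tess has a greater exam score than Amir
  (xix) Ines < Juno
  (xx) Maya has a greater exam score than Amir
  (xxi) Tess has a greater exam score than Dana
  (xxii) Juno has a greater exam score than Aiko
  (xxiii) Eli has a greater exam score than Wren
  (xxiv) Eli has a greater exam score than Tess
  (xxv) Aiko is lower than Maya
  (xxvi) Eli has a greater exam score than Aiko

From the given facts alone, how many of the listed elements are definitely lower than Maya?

From Maya the given relations immediately reach Dana, Amir, Bram, Wren, Soren, Aiko.
From those, Orla — 7 in total.
From those, Tess — 8 in total.
Nothing else is reachable below Maya; 8 in all.

8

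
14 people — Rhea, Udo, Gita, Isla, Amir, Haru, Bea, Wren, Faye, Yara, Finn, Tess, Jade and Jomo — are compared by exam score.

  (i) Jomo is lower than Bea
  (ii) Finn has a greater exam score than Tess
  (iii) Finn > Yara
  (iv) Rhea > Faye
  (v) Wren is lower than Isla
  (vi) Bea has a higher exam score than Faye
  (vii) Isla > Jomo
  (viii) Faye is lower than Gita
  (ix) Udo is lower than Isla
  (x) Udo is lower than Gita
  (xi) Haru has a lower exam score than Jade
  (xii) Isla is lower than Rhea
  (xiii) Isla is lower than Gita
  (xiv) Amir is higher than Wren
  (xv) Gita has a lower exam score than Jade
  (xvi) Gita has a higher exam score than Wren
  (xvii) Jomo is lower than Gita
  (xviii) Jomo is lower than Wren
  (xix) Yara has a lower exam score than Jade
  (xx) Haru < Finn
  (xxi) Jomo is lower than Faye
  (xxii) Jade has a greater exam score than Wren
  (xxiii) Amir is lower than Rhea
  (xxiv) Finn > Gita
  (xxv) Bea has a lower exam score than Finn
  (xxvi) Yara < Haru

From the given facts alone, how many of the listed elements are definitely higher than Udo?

5

From Udo the given relations immediately reach Isla, Gita.
From those, Jade, Finn, Rhea — 5 in total.
No other element is forced above Udo by the given relations, so the count is 5.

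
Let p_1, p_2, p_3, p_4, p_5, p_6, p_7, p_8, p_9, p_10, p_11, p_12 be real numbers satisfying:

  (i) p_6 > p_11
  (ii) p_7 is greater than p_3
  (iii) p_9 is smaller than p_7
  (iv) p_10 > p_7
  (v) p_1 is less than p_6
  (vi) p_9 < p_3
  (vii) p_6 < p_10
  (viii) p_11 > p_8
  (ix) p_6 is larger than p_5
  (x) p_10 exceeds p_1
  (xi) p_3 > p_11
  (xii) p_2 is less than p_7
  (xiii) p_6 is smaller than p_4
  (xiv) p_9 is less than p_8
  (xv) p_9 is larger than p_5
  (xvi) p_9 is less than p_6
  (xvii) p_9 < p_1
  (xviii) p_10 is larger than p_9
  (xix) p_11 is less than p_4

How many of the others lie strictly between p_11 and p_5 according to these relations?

Chaining upward from p_5 reaches: p_9, p_8, p_1, p_6, p_3, p_7, p_4, p_10.
Chaining downward from p_11 reaches: p_9, p_8.
Strictly between p_5 and p_11 are those in both lists: p_9, p_8 — 2 elements.

2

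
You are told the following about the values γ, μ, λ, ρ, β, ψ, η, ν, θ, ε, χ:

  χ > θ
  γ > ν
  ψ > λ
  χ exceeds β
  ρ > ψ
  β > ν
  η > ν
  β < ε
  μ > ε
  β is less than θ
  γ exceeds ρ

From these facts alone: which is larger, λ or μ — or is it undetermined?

Following every chain through λ: above λ we get ψ, ρ, γ.
μ is not reached, and no chain runs the other way from μ to λ.
So the given relations leave the order of λ and μ undetermined.

undetermined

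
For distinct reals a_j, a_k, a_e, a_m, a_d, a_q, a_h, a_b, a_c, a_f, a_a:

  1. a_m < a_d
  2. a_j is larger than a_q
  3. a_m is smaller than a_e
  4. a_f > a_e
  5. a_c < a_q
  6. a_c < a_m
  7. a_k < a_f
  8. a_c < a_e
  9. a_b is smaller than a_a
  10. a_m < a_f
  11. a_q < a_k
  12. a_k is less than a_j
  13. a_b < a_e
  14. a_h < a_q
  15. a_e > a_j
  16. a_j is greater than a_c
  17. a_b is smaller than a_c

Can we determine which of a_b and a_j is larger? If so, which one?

a_j

Following the relations from a_b: a_b < a_c < a_q < a_k < a_j.
So a_j is larger.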